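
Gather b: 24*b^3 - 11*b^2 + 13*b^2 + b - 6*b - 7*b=24*b^3 + 2*b^2 - 12*b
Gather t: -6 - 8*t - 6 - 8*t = -16*t - 12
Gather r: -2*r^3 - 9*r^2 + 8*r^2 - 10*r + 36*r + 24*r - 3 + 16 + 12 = -2*r^3 - r^2 + 50*r + 25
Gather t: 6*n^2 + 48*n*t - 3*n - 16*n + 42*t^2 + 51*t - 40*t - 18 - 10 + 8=6*n^2 - 19*n + 42*t^2 + t*(48*n + 11) - 20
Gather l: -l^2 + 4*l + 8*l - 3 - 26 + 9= -l^2 + 12*l - 20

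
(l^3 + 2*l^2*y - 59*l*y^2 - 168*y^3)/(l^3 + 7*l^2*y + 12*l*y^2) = (l^2 - l*y - 56*y^2)/(l*(l + 4*y))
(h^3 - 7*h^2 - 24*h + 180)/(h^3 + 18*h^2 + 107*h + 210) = (h^2 - 12*h + 36)/(h^2 + 13*h + 42)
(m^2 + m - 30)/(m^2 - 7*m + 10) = (m + 6)/(m - 2)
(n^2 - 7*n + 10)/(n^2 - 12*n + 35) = (n - 2)/(n - 7)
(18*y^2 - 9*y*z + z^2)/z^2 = 18*y^2/z^2 - 9*y/z + 1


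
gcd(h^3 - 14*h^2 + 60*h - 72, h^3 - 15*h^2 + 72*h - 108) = h^2 - 12*h + 36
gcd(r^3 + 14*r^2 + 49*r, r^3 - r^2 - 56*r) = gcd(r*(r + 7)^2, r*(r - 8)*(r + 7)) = r^2 + 7*r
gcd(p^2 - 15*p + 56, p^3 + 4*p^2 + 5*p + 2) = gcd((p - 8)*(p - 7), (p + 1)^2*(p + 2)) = 1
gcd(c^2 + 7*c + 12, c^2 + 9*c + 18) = c + 3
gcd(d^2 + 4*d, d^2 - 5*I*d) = d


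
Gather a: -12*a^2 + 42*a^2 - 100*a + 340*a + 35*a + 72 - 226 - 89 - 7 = 30*a^2 + 275*a - 250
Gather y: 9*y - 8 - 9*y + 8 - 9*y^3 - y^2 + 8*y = -9*y^3 - y^2 + 8*y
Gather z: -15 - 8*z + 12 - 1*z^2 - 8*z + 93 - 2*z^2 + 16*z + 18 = 108 - 3*z^2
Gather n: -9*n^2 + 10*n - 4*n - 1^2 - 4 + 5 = -9*n^2 + 6*n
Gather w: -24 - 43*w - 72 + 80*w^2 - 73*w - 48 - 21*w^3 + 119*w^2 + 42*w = -21*w^3 + 199*w^2 - 74*w - 144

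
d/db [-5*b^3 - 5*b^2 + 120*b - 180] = -15*b^2 - 10*b + 120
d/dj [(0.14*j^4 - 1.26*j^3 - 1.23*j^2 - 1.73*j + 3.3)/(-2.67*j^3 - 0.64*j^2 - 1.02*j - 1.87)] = (-0.3738*j^6 - 0.179199999999998*j^5 - 2.9061*j^4 - 7.715*j^3 + 33.649*j^2 + 8.8242*j + 6.6011)/(7.1289*j^6 + 3.4176*j^5 + 5.8564*j^4 + 11.2914*j^3 + 3.434*j^2 + 3.8148*j + 3.4969)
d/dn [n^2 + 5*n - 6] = 2*n + 5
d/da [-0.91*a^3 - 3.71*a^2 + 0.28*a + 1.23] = -2.73*a^2 - 7.42*a + 0.28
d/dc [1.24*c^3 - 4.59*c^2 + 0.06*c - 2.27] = 3.72*c^2 - 9.18*c + 0.06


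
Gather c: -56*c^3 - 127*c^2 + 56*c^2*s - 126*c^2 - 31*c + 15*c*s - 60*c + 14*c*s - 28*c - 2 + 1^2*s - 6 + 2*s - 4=-56*c^3 + c^2*(56*s - 253) + c*(29*s - 119) + 3*s - 12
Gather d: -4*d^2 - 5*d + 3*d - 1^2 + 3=-4*d^2 - 2*d + 2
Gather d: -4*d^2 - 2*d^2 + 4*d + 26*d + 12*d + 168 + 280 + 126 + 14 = -6*d^2 + 42*d + 588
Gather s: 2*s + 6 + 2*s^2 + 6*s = 2*s^2 + 8*s + 6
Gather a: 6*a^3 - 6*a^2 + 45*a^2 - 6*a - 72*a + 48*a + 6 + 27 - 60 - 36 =6*a^3 + 39*a^2 - 30*a - 63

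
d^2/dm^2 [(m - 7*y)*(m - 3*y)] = 2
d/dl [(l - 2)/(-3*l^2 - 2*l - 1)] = (3*l^2 - 12*l - 5)/(9*l^4 + 12*l^3 + 10*l^2 + 4*l + 1)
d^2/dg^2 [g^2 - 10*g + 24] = 2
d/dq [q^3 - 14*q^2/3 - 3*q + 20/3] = 3*q^2 - 28*q/3 - 3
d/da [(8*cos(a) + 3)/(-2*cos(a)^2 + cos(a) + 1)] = (16*sin(a)^2 - 12*cos(a) - 21)*sin(a)/(cos(a) - cos(2*a))^2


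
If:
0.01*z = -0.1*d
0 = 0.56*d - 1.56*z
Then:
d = 0.00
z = 0.00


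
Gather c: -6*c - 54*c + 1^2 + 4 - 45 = -60*c - 40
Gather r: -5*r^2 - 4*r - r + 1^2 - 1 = -5*r^2 - 5*r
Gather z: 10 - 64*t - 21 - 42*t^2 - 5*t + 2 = -42*t^2 - 69*t - 9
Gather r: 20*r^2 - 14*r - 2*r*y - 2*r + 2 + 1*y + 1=20*r^2 + r*(-2*y - 16) + y + 3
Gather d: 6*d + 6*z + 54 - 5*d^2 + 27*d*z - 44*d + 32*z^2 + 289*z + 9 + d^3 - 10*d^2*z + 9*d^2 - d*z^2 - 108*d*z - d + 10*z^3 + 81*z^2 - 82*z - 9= d^3 + d^2*(4 - 10*z) + d*(-z^2 - 81*z - 39) + 10*z^3 + 113*z^2 + 213*z + 54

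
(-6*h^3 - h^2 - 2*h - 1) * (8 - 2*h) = 12*h^4 - 46*h^3 - 4*h^2 - 14*h - 8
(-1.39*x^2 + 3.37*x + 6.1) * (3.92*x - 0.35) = -5.4488*x^3 + 13.6969*x^2 + 22.7325*x - 2.135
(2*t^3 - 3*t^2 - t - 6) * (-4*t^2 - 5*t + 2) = -8*t^5 + 2*t^4 + 23*t^3 + 23*t^2 + 28*t - 12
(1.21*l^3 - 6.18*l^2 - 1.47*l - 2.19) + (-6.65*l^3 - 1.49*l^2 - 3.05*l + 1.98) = -5.44*l^3 - 7.67*l^2 - 4.52*l - 0.21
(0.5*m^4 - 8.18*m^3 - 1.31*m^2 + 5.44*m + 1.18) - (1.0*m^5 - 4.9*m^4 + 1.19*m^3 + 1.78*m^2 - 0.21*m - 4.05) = -1.0*m^5 + 5.4*m^4 - 9.37*m^3 - 3.09*m^2 + 5.65*m + 5.23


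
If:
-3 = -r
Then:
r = 3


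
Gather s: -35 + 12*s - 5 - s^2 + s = -s^2 + 13*s - 40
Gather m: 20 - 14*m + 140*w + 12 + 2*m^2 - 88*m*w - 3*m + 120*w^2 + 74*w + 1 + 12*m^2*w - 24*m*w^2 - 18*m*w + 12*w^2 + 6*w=m^2*(12*w + 2) + m*(-24*w^2 - 106*w - 17) + 132*w^2 + 220*w + 33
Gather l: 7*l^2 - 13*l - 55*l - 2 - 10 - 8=7*l^2 - 68*l - 20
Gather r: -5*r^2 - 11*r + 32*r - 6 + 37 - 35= -5*r^2 + 21*r - 4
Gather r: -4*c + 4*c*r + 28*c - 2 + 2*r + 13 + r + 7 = 24*c + r*(4*c + 3) + 18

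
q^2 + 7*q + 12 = (q + 3)*(q + 4)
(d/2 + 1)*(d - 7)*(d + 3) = d^3/2 - d^2 - 29*d/2 - 21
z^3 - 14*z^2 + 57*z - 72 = (z - 8)*(z - 3)^2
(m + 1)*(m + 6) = m^2 + 7*m + 6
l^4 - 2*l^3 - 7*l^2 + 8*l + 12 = (l - 3)*(l - 2)*(l + 1)*(l + 2)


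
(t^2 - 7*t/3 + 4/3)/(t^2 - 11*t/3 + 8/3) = (3*t - 4)/(3*t - 8)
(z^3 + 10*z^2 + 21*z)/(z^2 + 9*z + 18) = z*(z + 7)/(z + 6)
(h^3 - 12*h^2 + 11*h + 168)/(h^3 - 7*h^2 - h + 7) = (h^2 - 5*h - 24)/(h^2 - 1)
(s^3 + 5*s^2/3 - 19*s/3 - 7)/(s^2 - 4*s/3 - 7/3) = s + 3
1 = 1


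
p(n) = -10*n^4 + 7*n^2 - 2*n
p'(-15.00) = 134788.00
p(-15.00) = -504645.00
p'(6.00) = -8558.00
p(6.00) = -12720.00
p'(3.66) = -1911.88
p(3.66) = -1707.97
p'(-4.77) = 4272.47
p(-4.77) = -5008.13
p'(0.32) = 1.17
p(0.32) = -0.03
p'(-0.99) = 22.95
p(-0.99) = -0.77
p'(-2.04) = 309.03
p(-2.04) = -139.98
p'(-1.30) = 67.68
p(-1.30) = -14.13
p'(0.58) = -1.68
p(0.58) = 0.06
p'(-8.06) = 20829.42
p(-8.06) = -41731.83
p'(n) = -40*n^3 + 14*n - 2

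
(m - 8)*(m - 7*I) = m^2 - 8*m - 7*I*m + 56*I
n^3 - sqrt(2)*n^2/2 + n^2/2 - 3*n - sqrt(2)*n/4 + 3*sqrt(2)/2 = (n - 3/2)*(n + 2)*(n - sqrt(2)/2)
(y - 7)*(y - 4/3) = y^2 - 25*y/3 + 28/3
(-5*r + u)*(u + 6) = -5*r*u - 30*r + u^2 + 6*u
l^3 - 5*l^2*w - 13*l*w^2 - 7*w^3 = (l - 7*w)*(l + w)^2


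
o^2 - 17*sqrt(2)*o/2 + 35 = (o - 5*sqrt(2))*(o - 7*sqrt(2)/2)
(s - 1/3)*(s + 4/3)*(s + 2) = s^3 + 3*s^2 + 14*s/9 - 8/9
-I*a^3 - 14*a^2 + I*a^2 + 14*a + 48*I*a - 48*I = (a - 8*I)*(a - 6*I)*(-I*a + I)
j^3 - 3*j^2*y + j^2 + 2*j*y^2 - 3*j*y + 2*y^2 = (j + 1)*(j - 2*y)*(j - y)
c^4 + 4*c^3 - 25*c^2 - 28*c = c*(c - 4)*(c + 1)*(c + 7)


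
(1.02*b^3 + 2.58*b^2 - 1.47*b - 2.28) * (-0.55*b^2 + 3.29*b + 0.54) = -0.561*b^5 + 1.9368*b^4 + 9.8475*b^3 - 2.1891*b^2 - 8.295*b - 1.2312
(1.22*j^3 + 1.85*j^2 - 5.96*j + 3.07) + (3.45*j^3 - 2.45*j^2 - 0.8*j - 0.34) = 4.67*j^3 - 0.6*j^2 - 6.76*j + 2.73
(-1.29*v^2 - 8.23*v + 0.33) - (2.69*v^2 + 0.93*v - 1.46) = -3.98*v^2 - 9.16*v + 1.79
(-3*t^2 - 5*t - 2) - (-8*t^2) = 5*t^2 - 5*t - 2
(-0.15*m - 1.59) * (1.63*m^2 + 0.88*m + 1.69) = -0.2445*m^3 - 2.7237*m^2 - 1.6527*m - 2.6871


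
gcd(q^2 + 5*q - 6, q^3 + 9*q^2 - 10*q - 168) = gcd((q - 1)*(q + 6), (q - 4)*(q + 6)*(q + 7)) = q + 6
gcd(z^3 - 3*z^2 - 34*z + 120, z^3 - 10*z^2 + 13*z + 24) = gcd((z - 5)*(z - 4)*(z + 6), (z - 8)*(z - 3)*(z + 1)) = 1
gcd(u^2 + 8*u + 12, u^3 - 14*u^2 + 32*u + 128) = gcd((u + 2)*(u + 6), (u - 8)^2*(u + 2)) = u + 2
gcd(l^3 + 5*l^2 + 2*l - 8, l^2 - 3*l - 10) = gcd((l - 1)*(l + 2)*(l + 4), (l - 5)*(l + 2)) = l + 2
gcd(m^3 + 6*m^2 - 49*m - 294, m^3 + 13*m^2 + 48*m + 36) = m + 6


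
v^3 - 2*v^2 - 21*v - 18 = (v - 6)*(v + 1)*(v + 3)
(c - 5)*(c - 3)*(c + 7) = c^3 - c^2 - 41*c + 105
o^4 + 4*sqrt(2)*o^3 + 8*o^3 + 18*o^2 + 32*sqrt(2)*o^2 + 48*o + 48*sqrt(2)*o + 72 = (o + 2)*(o + 6)*(o + sqrt(2))*(o + 3*sqrt(2))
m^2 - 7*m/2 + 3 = (m - 2)*(m - 3/2)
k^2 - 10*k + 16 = (k - 8)*(k - 2)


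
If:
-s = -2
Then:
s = 2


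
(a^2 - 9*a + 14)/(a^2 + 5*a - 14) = (a - 7)/(a + 7)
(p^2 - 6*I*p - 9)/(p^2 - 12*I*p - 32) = (-p^2 + 6*I*p + 9)/(-p^2 + 12*I*p + 32)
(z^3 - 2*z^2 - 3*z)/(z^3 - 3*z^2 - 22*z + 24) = z*(z^2 - 2*z - 3)/(z^3 - 3*z^2 - 22*z + 24)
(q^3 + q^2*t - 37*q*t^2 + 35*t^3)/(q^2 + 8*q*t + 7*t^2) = (q^2 - 6*q*t + 5*t^2)/(q + t)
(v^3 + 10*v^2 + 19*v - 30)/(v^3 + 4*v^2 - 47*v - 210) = (v - 1)/(v - 7)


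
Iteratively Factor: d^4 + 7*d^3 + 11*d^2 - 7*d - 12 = (d + 3)*(d^3 + 4*d^2 - d - 4) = (d + 3)*(d + 4)*(d^2 - 1) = (d - 1)*(d + 3)*(d + 4)*(d + 1)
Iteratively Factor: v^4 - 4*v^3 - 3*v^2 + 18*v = (v + 2)*(v^3 - 6*v^2 + 9*v) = v*(v + 2)*(v^2 - 6*v + 9) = v*(v - 3)*(v + 2)*(v - 3)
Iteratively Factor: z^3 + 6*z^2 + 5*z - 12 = (z + 3)*(z^2 + 3*z - 4) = (z + 3)*(z + 4)*(z - 1)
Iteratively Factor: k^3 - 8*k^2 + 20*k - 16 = (k - 2)*(k^2 - 6*k + 8) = (k - 2)^2*(k - 4)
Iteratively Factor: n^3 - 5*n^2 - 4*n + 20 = (n + 2)*(n^2 - 7*n + 10) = (n - 2)*(n + 2)*(n - 5)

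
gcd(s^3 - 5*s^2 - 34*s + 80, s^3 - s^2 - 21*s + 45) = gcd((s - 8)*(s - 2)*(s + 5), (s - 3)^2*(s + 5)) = s + 5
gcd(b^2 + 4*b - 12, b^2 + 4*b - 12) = b^2 + 4*b - 12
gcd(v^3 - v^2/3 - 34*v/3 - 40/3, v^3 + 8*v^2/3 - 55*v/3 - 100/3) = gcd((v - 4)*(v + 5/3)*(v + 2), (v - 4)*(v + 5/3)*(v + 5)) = v^2 - 7*v/3 - 20/3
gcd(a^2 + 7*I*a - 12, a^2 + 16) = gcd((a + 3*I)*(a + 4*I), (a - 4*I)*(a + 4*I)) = a + 4*I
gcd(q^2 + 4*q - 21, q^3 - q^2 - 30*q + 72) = q - 3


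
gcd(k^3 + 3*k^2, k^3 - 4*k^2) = k^2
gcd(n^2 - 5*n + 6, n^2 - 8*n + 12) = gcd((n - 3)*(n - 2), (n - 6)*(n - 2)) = n - 2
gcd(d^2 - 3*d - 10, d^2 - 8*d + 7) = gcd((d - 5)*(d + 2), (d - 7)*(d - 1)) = 1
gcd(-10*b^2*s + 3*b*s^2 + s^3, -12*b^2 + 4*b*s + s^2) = -2*b + s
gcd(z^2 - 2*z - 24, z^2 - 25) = 1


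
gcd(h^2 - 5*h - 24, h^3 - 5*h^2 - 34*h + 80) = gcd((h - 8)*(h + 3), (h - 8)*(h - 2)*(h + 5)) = h - 8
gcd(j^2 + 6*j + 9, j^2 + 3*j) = j + 3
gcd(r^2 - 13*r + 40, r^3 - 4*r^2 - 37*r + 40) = r - 8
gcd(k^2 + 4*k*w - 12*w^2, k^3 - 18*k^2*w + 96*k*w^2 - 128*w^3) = -k + 2*w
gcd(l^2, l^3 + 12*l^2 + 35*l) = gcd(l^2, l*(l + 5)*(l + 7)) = l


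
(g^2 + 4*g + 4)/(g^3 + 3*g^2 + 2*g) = (g + 2)/(g*(g + 1))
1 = 1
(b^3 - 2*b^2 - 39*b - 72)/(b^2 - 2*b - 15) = (b^2 - 5*b - 24)/(b - 5)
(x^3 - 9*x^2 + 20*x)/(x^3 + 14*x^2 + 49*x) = (x^2 - 9*x + 20)/(x^2 + 14*x + 49)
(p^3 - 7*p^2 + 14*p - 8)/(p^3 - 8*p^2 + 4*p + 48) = (p^2 - 3*p + 2)/(p^2 - 4*p - 12)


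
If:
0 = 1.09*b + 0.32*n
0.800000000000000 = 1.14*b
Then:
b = 0.70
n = -2.39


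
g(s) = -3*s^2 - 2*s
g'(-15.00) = 88.00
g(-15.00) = -645.00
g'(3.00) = -20.00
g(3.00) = -33.00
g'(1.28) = -9.68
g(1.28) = -7.48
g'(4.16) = -26.96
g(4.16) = -60.24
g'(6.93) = -43.58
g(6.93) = -157.93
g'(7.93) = -49.58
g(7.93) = -204.51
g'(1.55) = -11.30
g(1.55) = -10.31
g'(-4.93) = 27.58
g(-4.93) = -63.05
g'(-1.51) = 7.06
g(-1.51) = -3.82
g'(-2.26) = 11.56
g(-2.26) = -10.80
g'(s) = -6*s - 2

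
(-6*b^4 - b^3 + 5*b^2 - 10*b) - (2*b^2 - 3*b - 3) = -6*b^4 - b^3 + 3*b^2 - 7*b + 3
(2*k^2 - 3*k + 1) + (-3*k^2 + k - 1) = -k^2 - 2*k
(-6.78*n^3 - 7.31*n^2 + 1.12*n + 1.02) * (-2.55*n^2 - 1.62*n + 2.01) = 17.289*n^5 + 29.6241*n^4 - 4.6416*n^3 - 19.1085*n^2 + 0.5988*n + 2.0502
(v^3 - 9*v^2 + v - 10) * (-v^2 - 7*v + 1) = -v^5 + 2*v^4 + 63*v^3 - 6*v^2 + 71*v - 10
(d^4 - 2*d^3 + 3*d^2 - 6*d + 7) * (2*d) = 2*d^5 - 4*d^4 + 6*d^3 - 12*d^2 + 14*d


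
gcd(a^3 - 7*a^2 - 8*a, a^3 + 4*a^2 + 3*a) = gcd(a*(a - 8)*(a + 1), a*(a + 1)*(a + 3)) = a^2 + a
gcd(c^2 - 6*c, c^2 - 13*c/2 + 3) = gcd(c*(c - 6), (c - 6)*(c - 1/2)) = c - 6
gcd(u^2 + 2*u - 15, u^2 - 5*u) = 1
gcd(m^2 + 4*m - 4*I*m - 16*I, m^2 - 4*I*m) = m - 4*I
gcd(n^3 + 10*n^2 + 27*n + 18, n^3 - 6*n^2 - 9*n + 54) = n + 3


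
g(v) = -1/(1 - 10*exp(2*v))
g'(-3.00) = -0.05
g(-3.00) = -1.03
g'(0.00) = -0.25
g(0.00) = 0.11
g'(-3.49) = -0.02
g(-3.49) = -1.01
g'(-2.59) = -0.13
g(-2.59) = -1.06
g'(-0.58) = -1.38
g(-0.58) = 0.47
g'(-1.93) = -0.68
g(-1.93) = -1.27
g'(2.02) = -0.00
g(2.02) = 0.00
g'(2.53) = -0.00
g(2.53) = 0.00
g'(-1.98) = -0.58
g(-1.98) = -1.24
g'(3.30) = -0.00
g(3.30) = 0.00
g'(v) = -20*exp(2*v)/(1 - 10*exp(2*v))^2 = -20*exp(2*v)/(10*exp(2*v) - 1)^2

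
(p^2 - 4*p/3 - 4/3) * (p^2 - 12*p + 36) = p^4 - 40*p^3/3 + 152*p^2/3 - 32*p - 48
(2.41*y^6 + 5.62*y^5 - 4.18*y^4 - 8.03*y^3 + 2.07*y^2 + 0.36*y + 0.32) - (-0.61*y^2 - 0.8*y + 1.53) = 2.41*y^6 + 5.62*y^5 - 4.18*y^4 - 8.03*y^3 + 2.68*y^2 + 1.16*y - 1.21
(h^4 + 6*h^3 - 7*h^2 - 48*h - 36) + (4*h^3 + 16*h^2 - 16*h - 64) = h^4 + 10*h^3 + 9*h^2 - 64*h - 100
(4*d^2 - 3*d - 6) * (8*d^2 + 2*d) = 32*d^4 - 16*d^3 - 54*d^2 - 12*d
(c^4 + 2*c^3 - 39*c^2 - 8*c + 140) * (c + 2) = c^5 + 4*c^4 - 35*c^3 - 86*c^2 + 124*c + 280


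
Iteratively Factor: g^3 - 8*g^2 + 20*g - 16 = (g - 2)*(g^2 - 6*g + 8) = (g - 2)^2*(g - 4)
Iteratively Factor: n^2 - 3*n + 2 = (n - 2)*(n - 1)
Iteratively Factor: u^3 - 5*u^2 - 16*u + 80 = (u + 4)*(u^2 - 9*u + 20) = (u - 5)*(u + 4)*(u - 4)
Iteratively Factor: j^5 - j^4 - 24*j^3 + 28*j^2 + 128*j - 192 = (j - 4)*(j^4 + 3*j^3 - 12*j^2 - 20*j + 48) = (j - 4)*(j - 2)*(j^3 + 5*j^2 - 2*j - 24) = (j - 4)*(j - 2)*(j + 3)*(j^2 + 2*j - 8) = (j - 4)*(j - 2)^2*(j + 3)*(j + 4)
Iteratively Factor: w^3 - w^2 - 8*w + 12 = (w - 2)*(w^2 + w - 6) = (w - 2)^2*(w + 3)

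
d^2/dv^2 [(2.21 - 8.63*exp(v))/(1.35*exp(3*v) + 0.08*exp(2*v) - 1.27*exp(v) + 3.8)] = (-62.9127000000001*exp(6*v) + 33.453405*exp(5*v) - 56.614292*exp(4*v) + 567.136378*exp(3*v) - 86.968188*exp(2*v) - 40.771231*exp(v) - 113.95174)*exp(v)/(2.460375*exp(9*v) + 0.4374*exp(8*v) - 6.917805*exp(7*v) + 19.954052*exp(6*v) + 8.970261*exp(5*v) - 38.630544*exp(4*v) + 54.117137*exp(3*v) + 21.85266*exp(2*v) - 55.0164*exp(v) + 54.872)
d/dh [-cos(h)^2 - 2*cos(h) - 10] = 2*(cos(h) + 1)*sin(h)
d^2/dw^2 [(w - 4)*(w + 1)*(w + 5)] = 6*w + 4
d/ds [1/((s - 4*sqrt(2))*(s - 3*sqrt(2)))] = (-2*s + 7*sqrt(2))/(s^4 - 14*sqrt(2)*s^3 + 146*s^2 - 336*sqrt(2)*s + 576)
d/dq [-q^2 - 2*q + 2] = -2*q - 2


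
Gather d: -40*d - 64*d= -104*d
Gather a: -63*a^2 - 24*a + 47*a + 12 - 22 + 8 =-63*a^2 + 23*a - 2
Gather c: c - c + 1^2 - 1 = 0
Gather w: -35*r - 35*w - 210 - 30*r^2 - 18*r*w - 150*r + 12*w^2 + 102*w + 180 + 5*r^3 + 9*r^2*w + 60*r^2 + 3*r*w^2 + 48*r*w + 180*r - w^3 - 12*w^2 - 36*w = 5*r^3 + 30*r^2 + 3*r*w^2 - 5*r - w^3 + w*(9*r^2 + 30*r + 31) - 30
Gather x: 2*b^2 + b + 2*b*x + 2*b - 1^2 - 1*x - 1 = 2*b^2 + 3*b + x*(2*b - 1) - 2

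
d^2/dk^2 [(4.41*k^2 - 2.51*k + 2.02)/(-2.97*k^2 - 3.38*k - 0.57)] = (132.82137*k^3 - 62.115174*k^2 - 147.162906*k - 51.85241)/(26.198073*k^6 + 89.443926*k^5 + 116.875143*k^4 + 72.946484*k^3 + 22.430583*k^2 + 3.294486*k + 0.185193)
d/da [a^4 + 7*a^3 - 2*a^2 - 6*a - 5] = 4*a^3 + 21*a^2 - 4*a - 6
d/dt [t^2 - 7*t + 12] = 2*t - 7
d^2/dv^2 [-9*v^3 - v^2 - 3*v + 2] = -54*v - 2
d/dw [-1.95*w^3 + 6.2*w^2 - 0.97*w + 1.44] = -5.85*w^2 + 12.4*w - 0.97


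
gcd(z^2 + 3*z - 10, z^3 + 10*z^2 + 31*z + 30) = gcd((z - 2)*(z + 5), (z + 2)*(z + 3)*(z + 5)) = z + 5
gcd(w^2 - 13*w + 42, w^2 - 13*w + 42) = w^2 - 13*w + 42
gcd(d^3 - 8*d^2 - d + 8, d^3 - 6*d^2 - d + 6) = d^2 - 1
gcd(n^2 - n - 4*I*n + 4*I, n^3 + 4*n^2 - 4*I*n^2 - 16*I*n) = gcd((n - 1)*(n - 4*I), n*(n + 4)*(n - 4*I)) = n - 4*I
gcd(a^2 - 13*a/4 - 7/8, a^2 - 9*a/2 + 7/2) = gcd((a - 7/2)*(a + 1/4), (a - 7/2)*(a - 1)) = a - 7/2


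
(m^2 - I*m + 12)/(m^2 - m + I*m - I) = (m^2 - I*m + 12)/(m^2 - m + I*m - I)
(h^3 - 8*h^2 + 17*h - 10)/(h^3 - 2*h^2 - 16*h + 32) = (h^2 - 6*h + 5)/(h^2 - 16)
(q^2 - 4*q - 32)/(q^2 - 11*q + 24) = (q + 4)/(q - 3)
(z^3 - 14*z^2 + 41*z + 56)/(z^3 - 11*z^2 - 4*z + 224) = (z + 1)/(z + 4)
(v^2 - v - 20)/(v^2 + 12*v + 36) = (v^2 - v - 20)/(v^2 + 12*v + 36)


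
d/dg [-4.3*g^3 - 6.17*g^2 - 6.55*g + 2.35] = -12.9*g^2 - 12.34*g - 6.55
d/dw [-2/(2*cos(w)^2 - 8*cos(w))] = 2*(2 - cos(w))*sin(w)/((cos(w) - 4)^2*cos(w)^2)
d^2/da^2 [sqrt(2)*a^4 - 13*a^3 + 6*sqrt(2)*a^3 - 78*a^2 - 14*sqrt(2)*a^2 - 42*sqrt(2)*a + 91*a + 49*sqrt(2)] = 12*sqrt(2)*a^2 - 78*a + 36*sqrt(2)*a - 156 - 28*sqrt(2)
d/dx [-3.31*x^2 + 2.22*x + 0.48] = 2.22 - 6.62*x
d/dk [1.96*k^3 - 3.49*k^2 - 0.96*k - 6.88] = 5.88*k^2 - 6.98*k - 0.96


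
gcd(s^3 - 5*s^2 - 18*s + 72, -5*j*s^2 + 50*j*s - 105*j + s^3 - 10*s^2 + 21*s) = s - 3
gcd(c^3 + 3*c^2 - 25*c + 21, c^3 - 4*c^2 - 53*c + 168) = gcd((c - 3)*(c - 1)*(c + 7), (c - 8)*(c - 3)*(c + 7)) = c^2 + 4*c - 21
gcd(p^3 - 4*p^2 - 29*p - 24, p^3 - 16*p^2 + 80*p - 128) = p - 8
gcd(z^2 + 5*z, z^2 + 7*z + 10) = z + 5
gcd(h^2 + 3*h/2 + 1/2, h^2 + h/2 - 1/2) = h + 1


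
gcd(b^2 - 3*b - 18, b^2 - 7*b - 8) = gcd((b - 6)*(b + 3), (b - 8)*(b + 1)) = 1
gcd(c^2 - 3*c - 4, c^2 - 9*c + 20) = c - 4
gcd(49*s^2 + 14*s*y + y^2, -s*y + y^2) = 1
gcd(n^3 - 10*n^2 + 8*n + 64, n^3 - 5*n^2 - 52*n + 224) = n^2 - 12*n + 32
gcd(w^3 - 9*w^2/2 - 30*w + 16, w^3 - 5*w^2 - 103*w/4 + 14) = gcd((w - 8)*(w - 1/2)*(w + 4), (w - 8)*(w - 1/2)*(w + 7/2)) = w^2 - 17*w/2 + 4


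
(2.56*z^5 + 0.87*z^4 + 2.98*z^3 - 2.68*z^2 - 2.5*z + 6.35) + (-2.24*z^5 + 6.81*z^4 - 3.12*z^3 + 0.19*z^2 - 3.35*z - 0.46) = 0.32*z^5 + 7.68*z^4 - 0.14*z^3 - 2.49*z^2 - 5.85*z + 5.89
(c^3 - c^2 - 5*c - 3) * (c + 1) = c^4 - 6*c^2 - 8*c - 3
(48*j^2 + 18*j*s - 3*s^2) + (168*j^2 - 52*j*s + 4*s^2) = 216*j^2 - 34*j*s + s^2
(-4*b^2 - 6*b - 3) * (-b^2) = 4*b^4 + 6*b^3 + 3*b^2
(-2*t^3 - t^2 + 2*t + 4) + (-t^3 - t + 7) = -3*t^3 - t^2 + t + 11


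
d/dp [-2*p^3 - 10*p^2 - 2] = 2*p*(-3*p - 10)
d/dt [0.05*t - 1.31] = 0.0500000000000000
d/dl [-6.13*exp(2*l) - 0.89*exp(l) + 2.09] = (-12.26*exp(l) - 0.89)*exp(l)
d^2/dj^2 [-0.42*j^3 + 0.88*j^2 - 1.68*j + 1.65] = 1.76 - 2.52*j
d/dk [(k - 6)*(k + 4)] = 2*k - 2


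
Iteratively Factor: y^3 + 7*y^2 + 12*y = (y + 3)*(y^2 + 4*y) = y*(y + 3)*(y + 4)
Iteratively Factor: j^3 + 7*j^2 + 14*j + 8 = (j + 2)*(j^2 + 5*j + 4) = (j + 1)*(j + 2)*(j + 4)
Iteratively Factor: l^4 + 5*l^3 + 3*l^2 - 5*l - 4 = (l + 4)*(l^3 + l^2 - l - 1) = (l + 1)*(l + 4)*(l^2 - 1) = (l + 1)^2*(l + 4)*(l - 1)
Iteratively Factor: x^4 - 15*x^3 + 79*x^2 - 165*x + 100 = (x - 1)*(x^3 - 14*x^2 + 65*x - 100) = (x - 4)*(x - 1)*(x^2 - 10*x + 25) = (x - 5)*(x - 4)*(x - 1)*(x - 5)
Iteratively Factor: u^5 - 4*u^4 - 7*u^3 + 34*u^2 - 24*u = (u - 1)*(u^4 - 3*u^3 - 10*u^2 + 24*u) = u*(u - 1)*(u^3 - 3*u^2 - 10*u + 24) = u*(u - 2)*(u - 1)*(u^2 - u - 12) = u*(u - 2)*(u - 1)*(u + 3)*(u - 4)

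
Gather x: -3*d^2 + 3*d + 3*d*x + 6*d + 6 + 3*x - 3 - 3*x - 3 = -3*d^2 + 3*d*x + 9*d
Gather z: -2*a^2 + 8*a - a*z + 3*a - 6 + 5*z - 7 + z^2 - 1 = -2*a^2 + 11*a + z^2 + z*(5 - a) - 14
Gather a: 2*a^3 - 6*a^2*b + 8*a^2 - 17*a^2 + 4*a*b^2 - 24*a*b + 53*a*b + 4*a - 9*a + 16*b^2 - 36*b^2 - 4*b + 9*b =2*a^3 + a^2*(-6*b - 9) + a*(4*b^2 + 29*b - 5) - 20*b^2 + 5*b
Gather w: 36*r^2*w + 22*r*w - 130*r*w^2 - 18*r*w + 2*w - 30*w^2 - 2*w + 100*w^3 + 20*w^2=100*w^3 + w^2*(-130*r - 10) + w*(36*r^2 + 4*r)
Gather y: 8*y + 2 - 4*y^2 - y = -4*y^2 + 7*y + 2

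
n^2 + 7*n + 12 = (n + 3)*(n + 4)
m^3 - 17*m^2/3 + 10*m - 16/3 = (m - 8/3)*(m - 2)*(m - 1)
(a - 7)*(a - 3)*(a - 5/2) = a^3 - 25*a^2/2 + 46*a - 105/2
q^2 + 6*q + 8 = (q + 2)*(q + 4)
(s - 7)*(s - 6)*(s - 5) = s^3 - 18*s^2 + 107*s - 210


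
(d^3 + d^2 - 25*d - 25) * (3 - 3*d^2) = -3*d^5 - 3*d^4 + 78*d^3 + 78*d^2 - 75*d - 75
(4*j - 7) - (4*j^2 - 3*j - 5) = -4*j^2 + 7*j - 2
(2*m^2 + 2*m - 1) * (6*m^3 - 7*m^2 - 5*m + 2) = 12*m^5 - 2*m^4 - 30*m^3 + m^2 + 9*m - 2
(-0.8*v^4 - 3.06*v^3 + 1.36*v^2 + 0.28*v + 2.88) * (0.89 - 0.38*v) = 0.304*v^5 + 0.4508*v^4 - 3.2402*v^3 + 1.104*v^2 - 0.8452*v + 2.5632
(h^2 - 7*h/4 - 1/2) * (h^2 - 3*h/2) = h^4 - 13*h^3/4 + 17*h^2/8 + 3*h/4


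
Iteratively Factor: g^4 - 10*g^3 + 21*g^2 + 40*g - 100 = (g - 5)*(g^3 - 5*g^2 - 4*g + 20) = (g - 5)*(g + 2)*(g^2 - 7*g + 10) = (g - 5)^2*(g + 2)*(g - 2)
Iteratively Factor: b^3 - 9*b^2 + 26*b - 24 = (b - 2)*(b^2 - 7*b + 12) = (b - 4)*(b - 2)*(b - 3)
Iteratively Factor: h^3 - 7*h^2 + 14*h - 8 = (h - 2)*(h^2 - 5*h + 4) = (h - 4)*(h - 2)*(h - 1)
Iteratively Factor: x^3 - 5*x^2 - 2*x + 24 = (x - 3)*(x^2 - 2*x - 8) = (x - 3)*(x + 2)*(x - 4)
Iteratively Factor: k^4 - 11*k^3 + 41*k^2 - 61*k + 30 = (k - 5)*(k^3 - 6*k^2 + 11*k - 6) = (k - 5)*(k - 2)*(k^2 - 4*k + 3) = (k - 5)*(k - 2)*(k - 1)*(k - 3)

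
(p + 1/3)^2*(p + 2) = p^3 + 8*p^2/3 + 13*p/9 + 2/9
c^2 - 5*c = c*(c - 5)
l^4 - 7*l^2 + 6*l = l*(l - 2)*(l - 1)*(l + 3)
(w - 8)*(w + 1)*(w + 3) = w^3 - 4*w^2 - 29*w - 24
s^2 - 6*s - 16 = (s - 8)*(s + 2)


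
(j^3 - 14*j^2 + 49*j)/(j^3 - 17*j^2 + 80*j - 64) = j*(j^2 - 14*j + 49)/(j^3 - 17*j^2 + 80*j - 64)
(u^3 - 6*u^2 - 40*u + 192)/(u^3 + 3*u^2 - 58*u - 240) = (u - 4)/(u + 5)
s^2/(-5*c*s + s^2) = s/(-5*c + s)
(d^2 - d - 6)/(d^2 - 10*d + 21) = (d + 2)/(d - 7)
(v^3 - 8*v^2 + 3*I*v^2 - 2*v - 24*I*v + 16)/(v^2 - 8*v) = v + 3*I - 2/v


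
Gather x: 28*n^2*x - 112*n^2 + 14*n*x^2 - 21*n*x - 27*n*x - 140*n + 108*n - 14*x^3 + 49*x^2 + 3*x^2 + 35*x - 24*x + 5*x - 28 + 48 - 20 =-112*n^2 - 32*n - 14*x^3 + x^2*(14*n + 52) + x*(28*n^2 - 48*n + 16)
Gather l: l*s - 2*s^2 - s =l*s - 2*s^2 - s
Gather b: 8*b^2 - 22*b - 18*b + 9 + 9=8*b^2 - 40*b + 18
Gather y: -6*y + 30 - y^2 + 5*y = -y^2 - y + 30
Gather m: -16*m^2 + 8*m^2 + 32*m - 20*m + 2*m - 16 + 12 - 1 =-8*m^2 + 14*m - 5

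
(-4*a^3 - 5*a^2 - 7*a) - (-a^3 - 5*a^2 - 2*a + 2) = -3*a^3 - 5*a - 2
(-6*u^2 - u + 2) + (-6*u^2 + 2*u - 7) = -12*u^2 + u - 5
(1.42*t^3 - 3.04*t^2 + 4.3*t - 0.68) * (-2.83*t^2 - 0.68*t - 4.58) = -4.0186*t^5 + 7.6376*t^4 - 16.6054*t^3 + 12.9236*t^2 - 19.2316*t + 3.1144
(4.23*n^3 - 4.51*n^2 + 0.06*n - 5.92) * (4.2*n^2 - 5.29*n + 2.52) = 17.766*n^5 - 41.3187*n^4 + 34.7695*n^3 - 36.5466*n^2 + 31.468*n - 14.9184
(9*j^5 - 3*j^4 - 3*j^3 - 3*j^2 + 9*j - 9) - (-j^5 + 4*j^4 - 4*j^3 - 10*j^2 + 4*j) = 10*j^5 - 7*j^4 + j^3 + 7*j^2 + 5*j - 9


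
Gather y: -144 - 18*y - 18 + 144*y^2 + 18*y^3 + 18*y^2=18*y^3 + 162*y^2 - 18*y - 162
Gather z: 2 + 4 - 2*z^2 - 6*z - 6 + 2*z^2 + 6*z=0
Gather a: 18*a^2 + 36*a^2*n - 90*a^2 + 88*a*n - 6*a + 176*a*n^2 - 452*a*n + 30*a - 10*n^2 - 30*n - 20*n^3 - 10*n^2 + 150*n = a^2*(36*n - 72) + a*(176*n^2 - 364*n + 24) - 20*n^3 - 20*n^2 + 120*n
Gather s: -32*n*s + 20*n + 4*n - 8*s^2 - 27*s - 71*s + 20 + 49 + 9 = 24*n - 8*s^2 + s*(-32*n - 98) + 78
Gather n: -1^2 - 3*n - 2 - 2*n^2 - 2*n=-2*n^2 - 5*n - 3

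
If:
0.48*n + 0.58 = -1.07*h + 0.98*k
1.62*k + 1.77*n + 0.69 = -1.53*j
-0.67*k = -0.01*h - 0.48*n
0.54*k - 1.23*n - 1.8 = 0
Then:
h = -1.00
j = 3.67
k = -1.55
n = -2.14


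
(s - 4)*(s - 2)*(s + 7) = s^3 + s^2 - 34*s + 56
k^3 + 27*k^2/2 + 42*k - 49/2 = (k - 1/2)*(k + 7)^2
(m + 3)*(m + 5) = m^2 + 8*m + 15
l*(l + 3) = l^2 + 3*l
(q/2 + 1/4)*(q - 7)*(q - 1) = q^3/2 - 15*q^2/4 + 3*q/2 + 7/4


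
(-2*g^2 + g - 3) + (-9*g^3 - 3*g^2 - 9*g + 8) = -9*g^3 - 5*g^2 - 8*g + 5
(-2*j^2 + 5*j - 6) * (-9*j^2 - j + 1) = 18*j^4 - 43*j^3 + 47*j^2 + 11*j - 6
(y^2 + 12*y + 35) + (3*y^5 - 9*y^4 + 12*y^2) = 3*y^5 - 9*y^4 + 13*y^2 + 12*y + 35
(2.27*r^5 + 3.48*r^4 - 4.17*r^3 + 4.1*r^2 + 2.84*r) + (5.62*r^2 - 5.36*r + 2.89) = 2.27*r^5 + 3.48*r^4 - 4.17*r^3 + 9.72*r^2 - 2.52*r + 2.89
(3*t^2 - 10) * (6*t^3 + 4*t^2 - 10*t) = 18*t^5 + 12*t^4 - 90*t^3 - 40*t^2 + 100*t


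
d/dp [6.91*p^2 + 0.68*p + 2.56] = 13.82*p + 0.68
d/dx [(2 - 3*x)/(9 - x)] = -25/(x - 9)^2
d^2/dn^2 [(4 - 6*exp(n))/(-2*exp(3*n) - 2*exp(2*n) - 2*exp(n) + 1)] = (96*exp(6*n) - 72*exp(5*n) - 248*exp(4*n) + 36*exp(3*n) - 48*exp(2*n) - 36*exp(n) - 2)*exp(n)/(8*exp(9*n) + 24*exp(8*n) + 48*exp(7*n) + 44*exp(6*n) + 24*exp(5*n) - 12*exp(4*n) - 10*exp(3*n) - 6*exp(2*n) + 6*exp(n) - 1)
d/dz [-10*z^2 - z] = -20*z - 1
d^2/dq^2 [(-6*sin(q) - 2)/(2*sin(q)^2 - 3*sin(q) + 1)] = 4*(6*(1 - cos(q)^2)^2 - 23*sin(q)*cos(q)^2 + 16*cos(q)^2)/((sin(q) - 1)^2*(2*sin(q) - 1)^3)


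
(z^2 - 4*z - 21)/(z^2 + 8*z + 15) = (z - 7)/(z + 5)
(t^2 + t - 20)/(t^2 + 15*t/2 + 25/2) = 2*(t - 4)/(2*t + 5)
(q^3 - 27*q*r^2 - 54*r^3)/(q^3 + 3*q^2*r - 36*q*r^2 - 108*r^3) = (q + 3*r)/(q + 6*r)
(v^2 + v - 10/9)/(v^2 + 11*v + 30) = (v^2 + v - 10/9)/(v^2 + 11*v + 30)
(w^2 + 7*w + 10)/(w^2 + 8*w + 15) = (w + 2)/(w + 3)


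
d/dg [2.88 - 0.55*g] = -0.550000000000000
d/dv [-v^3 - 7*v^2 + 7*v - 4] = -3*v^2 - 14*v + 7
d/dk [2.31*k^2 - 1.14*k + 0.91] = 4.62*k - 1.14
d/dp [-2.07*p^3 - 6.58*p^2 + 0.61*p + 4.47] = -6.21*p^2 - 13.16*p + 0.61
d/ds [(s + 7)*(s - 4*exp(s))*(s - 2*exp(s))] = -6*s^2*exp(s) + 3*s^2 + 16*s*exp(2*s) - 54*s*exp(s) + 14*s + 120*exp(2*s) - 42*exp(s)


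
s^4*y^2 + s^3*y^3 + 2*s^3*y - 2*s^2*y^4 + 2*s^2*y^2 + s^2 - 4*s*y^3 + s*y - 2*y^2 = (s - y)*(s + 2*y)*(s*y + 1)^2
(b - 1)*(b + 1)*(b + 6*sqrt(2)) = b^3 + 6*sqrt(2)*b^2 - b - 6*sqrt(2)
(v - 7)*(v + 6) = v^2 - v - 42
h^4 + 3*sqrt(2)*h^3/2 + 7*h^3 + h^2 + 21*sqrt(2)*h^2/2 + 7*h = h*(h + 7)*(h + sqrt(2)/2)*(h + sqrt(2))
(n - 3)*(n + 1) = n^2 - 2*n - 3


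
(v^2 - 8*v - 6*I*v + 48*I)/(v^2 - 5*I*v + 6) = (v - 8)/(v + I)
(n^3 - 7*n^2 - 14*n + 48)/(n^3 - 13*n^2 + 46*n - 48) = (n + 3)/(n - 3)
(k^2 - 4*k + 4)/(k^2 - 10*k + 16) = (k - 2)/(k - 8)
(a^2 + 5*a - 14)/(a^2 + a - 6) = (a + 7)/(a + 3)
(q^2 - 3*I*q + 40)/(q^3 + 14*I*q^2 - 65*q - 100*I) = (q - 8*I)/(q^2 + 9*I*q - 20)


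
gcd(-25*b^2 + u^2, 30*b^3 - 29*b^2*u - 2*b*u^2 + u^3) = 5*b + u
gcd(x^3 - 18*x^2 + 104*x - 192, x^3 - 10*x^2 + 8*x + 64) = x^2 - 12*x + 32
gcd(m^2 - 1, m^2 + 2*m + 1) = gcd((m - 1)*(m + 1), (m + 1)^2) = m + 1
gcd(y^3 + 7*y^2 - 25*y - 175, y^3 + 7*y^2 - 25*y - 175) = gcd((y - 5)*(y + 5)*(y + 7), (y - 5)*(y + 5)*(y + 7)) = y^3 + 7*y^2 - 25*y - 175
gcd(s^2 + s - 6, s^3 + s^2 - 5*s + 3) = s + 3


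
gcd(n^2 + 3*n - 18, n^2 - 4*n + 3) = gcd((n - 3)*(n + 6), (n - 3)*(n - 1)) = n - 3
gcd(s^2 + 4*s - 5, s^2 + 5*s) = s + 5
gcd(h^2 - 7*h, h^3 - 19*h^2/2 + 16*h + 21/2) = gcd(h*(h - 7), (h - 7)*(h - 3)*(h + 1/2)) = h - 7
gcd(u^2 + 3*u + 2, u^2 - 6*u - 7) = u + 1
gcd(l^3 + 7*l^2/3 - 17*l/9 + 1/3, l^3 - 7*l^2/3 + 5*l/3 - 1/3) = l - 1/3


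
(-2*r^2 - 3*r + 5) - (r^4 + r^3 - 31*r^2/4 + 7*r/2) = -r^4 - r^3 + 23*r^2/4 - 13*r/2 + 5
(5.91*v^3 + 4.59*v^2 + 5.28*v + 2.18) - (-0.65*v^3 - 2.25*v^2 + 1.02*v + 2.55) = 6.56*v^3 + 6.84*v^2 + 4.26*v - 0.37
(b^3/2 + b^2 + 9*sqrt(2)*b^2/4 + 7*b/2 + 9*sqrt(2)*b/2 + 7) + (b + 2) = b^3/2 + b^2 + 9*sqrt(2)*b^2/4 + 9*b/2 + 9*sqrt(2)*b/2 + 9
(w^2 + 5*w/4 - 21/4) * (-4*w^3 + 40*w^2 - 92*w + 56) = -4*w^5 + 35*w^4 - 21*w^3 - 269*w^2 + 553*w - 294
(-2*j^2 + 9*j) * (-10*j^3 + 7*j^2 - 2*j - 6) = 20*j^5 - 104*j^4 + 67*j^3 - 6*j^2 - 54*j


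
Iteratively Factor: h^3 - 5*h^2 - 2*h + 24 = (h - 3)*(h^2 - 2*h - 8) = (h - 4)*(h - 3)*(h + 2)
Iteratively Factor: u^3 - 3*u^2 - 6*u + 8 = (u - 1)*(u^2 - 2*u - 8) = (u - 4)*(u - 1)*(u + 2)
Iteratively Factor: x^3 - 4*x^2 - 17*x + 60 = (x - 5)*(x^2 + x - 12) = (x - 5)*(x + 4)*(x - 3)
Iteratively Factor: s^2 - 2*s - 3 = (s - 3)*(s + 1)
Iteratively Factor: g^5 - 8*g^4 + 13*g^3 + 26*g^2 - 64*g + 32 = (g - 4)*(g^4 - 4*g^3 - 3*g^2 + 14*g - 8) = (g - 4)^2*(g^3 - 3*g + 2) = (g - 4)^2*(g - 1)*(g^2 + g - 2) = (g - 4)^2*(g - 1)^2*(g + 2)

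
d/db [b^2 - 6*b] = 2*b - 6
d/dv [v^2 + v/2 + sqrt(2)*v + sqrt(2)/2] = 2*v + 1/2 + sqrt(2)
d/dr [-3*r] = -3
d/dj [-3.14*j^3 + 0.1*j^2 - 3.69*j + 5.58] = -9.42*j^2 + 0.2*j - 3.69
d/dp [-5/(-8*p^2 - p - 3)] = 5*(-16*p - 1)/(8*p^2 + p + 3)^2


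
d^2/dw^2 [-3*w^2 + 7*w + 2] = -6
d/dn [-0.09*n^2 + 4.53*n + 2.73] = 4.53 - 0.18*n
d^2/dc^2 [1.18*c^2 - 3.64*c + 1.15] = 2.36000000000000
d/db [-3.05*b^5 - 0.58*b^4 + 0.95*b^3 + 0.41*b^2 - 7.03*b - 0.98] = -15.25*b^4 - 2.32*b^3 + 2.85*b^2 + 0.82*b - 7.03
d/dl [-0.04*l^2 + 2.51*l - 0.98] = 2.51 - 0.08*l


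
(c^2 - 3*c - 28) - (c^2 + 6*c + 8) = -9*c - 36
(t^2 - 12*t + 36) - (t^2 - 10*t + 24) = 12 - 2*t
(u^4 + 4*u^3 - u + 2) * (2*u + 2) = 2*u^5 + 10*u^4 + 8*u^3 - 2*u^2 + 2*u + 4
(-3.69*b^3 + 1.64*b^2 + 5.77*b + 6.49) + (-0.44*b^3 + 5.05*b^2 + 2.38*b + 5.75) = -4.13*b^3 + 6.69*b^2 + 8.15*b + 12.24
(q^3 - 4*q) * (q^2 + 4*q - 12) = q^5 + 4*q^4 - 16*q^3 - 16*q^2 + 48*q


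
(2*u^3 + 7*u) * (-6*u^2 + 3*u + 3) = -12*u^5 + 6*u^4 - 36*u^3 + 21*u^2 + 21*u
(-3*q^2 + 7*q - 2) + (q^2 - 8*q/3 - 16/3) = -2*q^2 + 13*q/3 - 22/3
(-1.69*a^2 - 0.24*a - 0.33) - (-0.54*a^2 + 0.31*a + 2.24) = -1.15*a^2 - 0.55*a - 2.57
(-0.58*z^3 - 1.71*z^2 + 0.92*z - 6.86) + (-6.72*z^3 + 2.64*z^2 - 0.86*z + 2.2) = -7.3*z^3 + 0.93*z^2 + 0.0600000000000001*z - 4.66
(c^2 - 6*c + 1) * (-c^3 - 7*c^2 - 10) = -c^5 - c^4 + 41*c^3 - 17*c^2 + 60*c - 10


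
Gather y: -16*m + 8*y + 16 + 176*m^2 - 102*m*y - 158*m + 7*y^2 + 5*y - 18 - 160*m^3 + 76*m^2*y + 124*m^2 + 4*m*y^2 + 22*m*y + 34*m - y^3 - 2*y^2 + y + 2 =-160*m^3 + 300*m^2 - 140*m - y^3 + y^2*(4*m + 5) + y*(76*m^2 - 80*m + 14)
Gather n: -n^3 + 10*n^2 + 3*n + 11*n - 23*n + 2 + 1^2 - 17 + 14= -n^3 + 10*n^2 - 9*n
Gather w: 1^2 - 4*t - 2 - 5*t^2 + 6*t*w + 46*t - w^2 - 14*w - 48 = -5*t^2 + 42*t - w^2 + w*(6*t - 14) - 49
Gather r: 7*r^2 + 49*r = 7*r^2 + 49*r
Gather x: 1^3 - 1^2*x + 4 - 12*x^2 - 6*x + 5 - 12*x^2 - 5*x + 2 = -24*x^2 - 12*x + 12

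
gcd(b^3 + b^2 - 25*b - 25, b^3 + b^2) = b + 1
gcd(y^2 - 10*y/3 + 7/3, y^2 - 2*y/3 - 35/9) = y - 7/3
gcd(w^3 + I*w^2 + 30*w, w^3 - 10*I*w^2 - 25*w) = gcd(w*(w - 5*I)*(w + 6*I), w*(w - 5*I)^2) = w^2 - 5*I*w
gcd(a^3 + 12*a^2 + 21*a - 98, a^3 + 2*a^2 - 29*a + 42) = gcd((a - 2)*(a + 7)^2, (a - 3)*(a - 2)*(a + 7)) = a^2 + 5*a - 14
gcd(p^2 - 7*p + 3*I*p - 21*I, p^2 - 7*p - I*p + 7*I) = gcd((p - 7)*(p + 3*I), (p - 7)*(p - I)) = p - 7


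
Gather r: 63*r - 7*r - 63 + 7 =56*r - 56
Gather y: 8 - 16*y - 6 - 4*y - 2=-20*y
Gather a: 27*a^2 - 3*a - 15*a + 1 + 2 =27*a^2 - 18*a + 3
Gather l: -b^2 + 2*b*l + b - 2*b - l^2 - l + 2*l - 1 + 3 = -b^2 - b - l^2 + l*(2*b + 1) + 2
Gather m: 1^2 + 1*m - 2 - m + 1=0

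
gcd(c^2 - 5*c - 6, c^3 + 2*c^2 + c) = c + 1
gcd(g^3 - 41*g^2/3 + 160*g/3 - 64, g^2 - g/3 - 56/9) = g - 8/3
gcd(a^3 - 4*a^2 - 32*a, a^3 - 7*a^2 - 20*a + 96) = a^2 - 4*a - 32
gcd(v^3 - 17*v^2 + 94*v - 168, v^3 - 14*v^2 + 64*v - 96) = v^2 - 10*v + 24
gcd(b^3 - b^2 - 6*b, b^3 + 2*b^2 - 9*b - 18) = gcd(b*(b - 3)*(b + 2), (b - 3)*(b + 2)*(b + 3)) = b^2 - b - 6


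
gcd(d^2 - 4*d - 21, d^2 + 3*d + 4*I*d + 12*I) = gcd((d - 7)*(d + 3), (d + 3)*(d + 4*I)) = d + 3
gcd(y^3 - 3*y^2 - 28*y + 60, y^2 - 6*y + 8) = y - 2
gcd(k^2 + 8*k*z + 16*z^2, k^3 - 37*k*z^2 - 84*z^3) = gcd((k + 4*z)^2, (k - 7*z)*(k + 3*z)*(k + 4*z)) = k + 4*z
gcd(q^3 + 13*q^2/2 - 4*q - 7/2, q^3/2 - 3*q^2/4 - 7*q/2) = 1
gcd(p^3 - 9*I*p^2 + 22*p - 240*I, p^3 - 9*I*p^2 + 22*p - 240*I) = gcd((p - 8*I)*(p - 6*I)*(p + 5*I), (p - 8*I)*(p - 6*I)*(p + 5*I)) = p^3 - 9*I*p^2 + 22*p - 240*I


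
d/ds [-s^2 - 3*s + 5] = -2*s - 3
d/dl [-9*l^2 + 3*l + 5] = 3 - 18*l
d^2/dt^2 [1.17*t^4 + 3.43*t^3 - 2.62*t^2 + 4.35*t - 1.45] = 14.04*t^2 + 20.58*t - 5.24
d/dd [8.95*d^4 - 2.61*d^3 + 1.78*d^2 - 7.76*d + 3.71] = 35.8*d^3 - 7.83*d^2 + 3.56*d - 7.76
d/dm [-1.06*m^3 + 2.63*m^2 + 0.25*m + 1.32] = -3.18*m^2 + 5.26*m + 0.25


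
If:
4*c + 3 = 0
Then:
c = -3/4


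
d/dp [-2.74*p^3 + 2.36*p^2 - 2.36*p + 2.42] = -8.22*p^2 + 4.72*p - 2.36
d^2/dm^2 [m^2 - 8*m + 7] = 2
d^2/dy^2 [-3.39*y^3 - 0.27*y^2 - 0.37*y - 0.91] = -20.34*y - 0.54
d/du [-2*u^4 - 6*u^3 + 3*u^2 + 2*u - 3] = -8*u^3 - 18*u^2 + 6*u + 2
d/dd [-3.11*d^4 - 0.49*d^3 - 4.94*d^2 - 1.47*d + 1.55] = -12.44*d^3 - 1.47*d^2 - 9.88*d - 1.47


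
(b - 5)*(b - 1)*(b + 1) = b^3 - 5*b^2 - b + 5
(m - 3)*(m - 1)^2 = m^3 - 5*m^2 + 7*m - 3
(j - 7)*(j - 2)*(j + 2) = j^3 - 7*j^2 - 4*j + 28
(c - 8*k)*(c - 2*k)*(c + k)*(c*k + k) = c^4*k - 9*c^3*k^2 + c^3*k + 6*c^2*k^3 - 9*c^2*k^2 + 16*c*k^4 + 6*c*k^3 + 16*k^4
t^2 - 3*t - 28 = (t - 7)*(t + 4)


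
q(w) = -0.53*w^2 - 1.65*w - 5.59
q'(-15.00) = 14.25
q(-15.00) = -100.09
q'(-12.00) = 11.07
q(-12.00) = -62.11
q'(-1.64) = 0.09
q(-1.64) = -4.31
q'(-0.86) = -0.74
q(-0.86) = -4.56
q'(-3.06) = 1.59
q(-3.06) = -5.50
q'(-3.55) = 2.11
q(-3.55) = -6.41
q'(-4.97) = 3.62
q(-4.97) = -10.48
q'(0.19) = -1.85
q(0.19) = -5.92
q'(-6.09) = 4.81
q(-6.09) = -15.20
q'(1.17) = -2.89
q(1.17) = -8.25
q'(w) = -1.06*w - 1.65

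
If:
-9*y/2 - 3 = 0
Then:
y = -2/3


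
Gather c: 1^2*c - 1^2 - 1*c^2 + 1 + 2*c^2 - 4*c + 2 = c^2 - 3*c + 2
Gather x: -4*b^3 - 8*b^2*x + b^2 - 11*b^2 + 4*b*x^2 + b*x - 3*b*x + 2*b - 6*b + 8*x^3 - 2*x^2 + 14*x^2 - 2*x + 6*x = -4*b^3 - 10*b^2 - 4*b + 8*x^3 + x^2*(4*b + 12) + x*(-8*b^2 - 2*b + 4)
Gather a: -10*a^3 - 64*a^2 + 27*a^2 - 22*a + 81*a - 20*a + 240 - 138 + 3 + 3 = -10*a^3 - 37*a^2 + 39*a + 108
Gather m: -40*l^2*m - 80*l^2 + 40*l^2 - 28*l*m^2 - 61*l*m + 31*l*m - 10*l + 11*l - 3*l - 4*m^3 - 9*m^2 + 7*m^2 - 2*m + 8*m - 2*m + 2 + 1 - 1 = -40*l^2 - 2*l - 4*m^3 + m^2*(-28*l - 2) + m*(-40*l^2 - 30*l + 4) + 2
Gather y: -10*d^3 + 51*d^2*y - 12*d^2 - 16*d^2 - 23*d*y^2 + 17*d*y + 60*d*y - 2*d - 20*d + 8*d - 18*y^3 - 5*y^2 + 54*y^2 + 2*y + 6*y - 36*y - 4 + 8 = -10*d^3 - 28*d^2 - 14*d - 18*y^3 + y^2*(49 - 23*d) + y*(51*d^2 + 77*d - 28) + 4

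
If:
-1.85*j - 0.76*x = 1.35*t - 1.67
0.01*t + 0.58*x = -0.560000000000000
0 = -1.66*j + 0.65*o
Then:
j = 41.9135135135135*x + 41.7675675675676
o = 107.040665280665*x + 106.667941787942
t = -58.0*x - 56.0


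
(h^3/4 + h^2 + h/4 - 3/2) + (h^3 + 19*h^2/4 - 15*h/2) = 5*h^3/4 + 23*h^2/4 - 29*h/4 - 3/2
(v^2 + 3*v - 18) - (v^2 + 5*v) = -2*v - 18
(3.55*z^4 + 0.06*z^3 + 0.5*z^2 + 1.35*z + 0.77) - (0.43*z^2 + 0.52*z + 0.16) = 3.55*z^4 + 0.06*z^3 + 0.07*z^2 + 0.83*z + 0.61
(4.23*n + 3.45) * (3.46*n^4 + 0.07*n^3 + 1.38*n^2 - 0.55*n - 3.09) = 14.6358*n^5 + 12.2331*n^4 + 6.0789*n^3 + 2.4345*n^2 - 14.9682*n - 10.6605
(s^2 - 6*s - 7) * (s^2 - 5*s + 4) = s^4 - 11*s^3 + 27*s^2 + 11*s - 28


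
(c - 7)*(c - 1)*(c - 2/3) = c^3 - 26*c^2/3 + 37*c/3 - 14/3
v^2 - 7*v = v*(v - 7)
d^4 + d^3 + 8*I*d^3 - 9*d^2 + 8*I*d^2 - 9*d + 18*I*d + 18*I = (d + 1)*(d - I)*(d + 3*I)*(d + 6*I)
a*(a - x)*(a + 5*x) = a^3 + 4*a^2*x - 5*a*x^2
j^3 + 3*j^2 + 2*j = j*(j + 1)*(j + 2)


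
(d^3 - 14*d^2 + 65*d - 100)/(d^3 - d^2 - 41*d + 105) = (d^2 - 9*d + 20)/(d^2 + 4*d - 21)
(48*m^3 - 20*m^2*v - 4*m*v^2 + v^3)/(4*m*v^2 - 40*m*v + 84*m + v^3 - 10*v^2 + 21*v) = (12*m^2 - 8*m*v + v^2)/(v^2 - 10*v + 21)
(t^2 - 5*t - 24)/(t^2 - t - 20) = (-t^2 + 5*t + 24)/(-t^2 + t + 20)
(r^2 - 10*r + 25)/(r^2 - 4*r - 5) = (r - 5)/(r + 1)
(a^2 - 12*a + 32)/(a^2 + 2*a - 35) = (a^2 - 12*a + 32)/(a^2 + 2*a - 35)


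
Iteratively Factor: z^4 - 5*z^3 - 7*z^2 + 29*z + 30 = (z - 3)*(z^3 - 2*z^2 - 13*z - 10) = (z - 3)*(z + 2)*(z^2 - 4*z - 5) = (z - 3)*(z + 1)*(z + 2)*(z - 5)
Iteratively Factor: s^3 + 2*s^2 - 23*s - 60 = (s + 3)*(s^2 - s - 20) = (s - 5)*(s + 3)*(s + 4)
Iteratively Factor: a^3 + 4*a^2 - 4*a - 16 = (a + 2)*(a^2 + 2*a - 8) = (a - 2)*(a + 2)*(a + 4)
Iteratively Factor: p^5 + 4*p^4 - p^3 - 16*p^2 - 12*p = (p + 2)*(p^4 + 2*p^3 - 5*p^2 - 6*p) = (p + 1)*(p + 2)*(p^3 + p^2 - 6*p) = (p - 2)*(p + 1)*(p + 2)*(p^2 + 3*p) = p*(p - 2)*(p + 1)*(p + 2)*(p + 3)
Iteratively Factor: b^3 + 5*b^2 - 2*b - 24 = (b - 2)*(b^2 + 7*b + 12) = (b - 2)*(b + 4)*(b + 3)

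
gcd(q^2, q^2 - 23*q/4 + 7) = 1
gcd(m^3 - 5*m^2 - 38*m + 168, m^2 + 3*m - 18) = m + 6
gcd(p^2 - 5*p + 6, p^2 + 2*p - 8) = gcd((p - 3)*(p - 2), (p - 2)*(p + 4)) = p - 2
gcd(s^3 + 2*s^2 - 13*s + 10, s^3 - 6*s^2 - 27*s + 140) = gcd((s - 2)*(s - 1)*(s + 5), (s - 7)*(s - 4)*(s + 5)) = s + 5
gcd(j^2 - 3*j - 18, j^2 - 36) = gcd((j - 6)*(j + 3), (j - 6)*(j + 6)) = j - 6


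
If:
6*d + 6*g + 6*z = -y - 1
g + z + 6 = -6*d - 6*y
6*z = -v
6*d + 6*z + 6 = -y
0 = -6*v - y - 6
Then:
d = -7/6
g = 5/6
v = -1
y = 0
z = 1/6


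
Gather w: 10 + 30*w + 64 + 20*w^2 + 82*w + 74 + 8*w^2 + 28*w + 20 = 28*w^2 + 140*w + 168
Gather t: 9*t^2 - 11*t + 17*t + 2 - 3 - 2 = 9*t^2 + 6*t - 3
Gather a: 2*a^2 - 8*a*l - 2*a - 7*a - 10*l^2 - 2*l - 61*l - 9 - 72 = 2*a^2 + a*(-8*l - 9) - 10*l^2 - 63*l - 81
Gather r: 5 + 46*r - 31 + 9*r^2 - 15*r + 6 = 9*r^2 + 31*r - 20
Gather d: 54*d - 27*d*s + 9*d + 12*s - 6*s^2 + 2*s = d*(63 - 27*s) - 6*s^2 + 14*s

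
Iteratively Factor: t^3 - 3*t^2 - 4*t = (t)*(t^2 - 3*t - 4) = t*(t + 1)*(t - 4)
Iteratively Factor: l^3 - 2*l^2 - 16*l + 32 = (l + 4)*(l^2 - 6*l + 8) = (l - 2)*(l + 4)*(l - 4)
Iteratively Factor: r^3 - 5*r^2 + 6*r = (r - 2)*(r^2 - 3*r) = (r - 3)*(r - 2)*(r)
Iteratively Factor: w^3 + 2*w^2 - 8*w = (w)*(w^2 + 2*w - 8) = w*(w + 4)*(w - 2)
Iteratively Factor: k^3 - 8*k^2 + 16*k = (k)*(k^2 - 8*k + 16) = k*(k - 4)*(k - 4)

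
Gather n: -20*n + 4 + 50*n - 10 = 30*n - 6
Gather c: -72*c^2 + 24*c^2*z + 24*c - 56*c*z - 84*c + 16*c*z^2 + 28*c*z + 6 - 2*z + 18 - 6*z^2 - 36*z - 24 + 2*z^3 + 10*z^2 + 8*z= c^2*(24*z - 72) + c*(16*z^2 - 28*z - 60) + 2*z^3 + 4*z^2 - 30*z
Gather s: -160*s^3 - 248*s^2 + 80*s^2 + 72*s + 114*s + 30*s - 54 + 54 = -160*s^3 - 168*s^2 + 216*s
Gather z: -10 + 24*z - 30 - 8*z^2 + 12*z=-8*z^2 + 36*z - 40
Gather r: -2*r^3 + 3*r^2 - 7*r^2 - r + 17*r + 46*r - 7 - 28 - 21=-2*r^3 - 4*r^2 + 62*r - 56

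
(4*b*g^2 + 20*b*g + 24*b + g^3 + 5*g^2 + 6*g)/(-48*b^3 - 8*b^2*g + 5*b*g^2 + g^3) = (-g^2 - 5*g - 6)/(12*b^2 - b*g - g^2)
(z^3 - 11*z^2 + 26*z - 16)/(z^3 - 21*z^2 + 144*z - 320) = (z^2 - 3*z + 2)/(z^2 - 13*z + 40)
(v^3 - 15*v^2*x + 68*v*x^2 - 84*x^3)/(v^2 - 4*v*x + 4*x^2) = (-v^2 + 13*v*x - 42*x^2)/(-v + 2*x)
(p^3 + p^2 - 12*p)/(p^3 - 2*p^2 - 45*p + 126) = p*(p + 4)/(p^2 + p - 42)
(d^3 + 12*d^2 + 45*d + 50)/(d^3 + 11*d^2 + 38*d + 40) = (d + 5)/(d + 4)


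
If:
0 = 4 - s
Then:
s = 4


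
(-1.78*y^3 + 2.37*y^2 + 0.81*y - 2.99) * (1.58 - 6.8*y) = 12.104*y^4 - 18.9284*y^3 - 1.7634*y^2 + 21.6118*y - 4.7242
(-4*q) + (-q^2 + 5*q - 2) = -q^2 + q - 2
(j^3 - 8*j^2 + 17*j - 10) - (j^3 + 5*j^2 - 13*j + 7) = -13*j^2 + 30*j - 17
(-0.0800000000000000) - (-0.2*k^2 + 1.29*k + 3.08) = 0.2*k^2 - 1.29*k - 3.16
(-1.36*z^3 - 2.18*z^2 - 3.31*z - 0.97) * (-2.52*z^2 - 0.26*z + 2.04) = 3.4272*z^5 + 5.8472*z^4 + 6.1336*z^3 - 1.1422*z^2 - 6.5002*z - 1.9788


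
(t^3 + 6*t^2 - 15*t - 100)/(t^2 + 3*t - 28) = (t^2 + 10*t + 25)/(t + 7)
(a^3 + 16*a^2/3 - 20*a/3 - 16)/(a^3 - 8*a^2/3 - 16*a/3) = (a^2 + 4*a - 12)/(a*(a - 4))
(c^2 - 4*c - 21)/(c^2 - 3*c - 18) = (c - 7)/(c - 6)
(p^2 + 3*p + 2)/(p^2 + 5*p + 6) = (p + 1)/(p + 3)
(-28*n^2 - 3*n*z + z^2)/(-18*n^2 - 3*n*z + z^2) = (28*n^2 + 3*n*z - z^2)/(18*n^2 + 3*n*z - z^2)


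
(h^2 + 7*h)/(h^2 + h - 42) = h/(h - 6)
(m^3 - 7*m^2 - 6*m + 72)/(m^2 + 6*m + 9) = (m^2 - 10*m + 24)/(m + 3)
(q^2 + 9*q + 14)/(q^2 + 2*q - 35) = (q + 2)/(q - 5)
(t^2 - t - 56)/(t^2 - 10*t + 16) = (t + 7)/(t - 2)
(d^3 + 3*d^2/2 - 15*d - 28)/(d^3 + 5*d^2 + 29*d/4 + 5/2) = 2*(2*d^2 - d - 28)/(4*d^2 + 12*d + 5)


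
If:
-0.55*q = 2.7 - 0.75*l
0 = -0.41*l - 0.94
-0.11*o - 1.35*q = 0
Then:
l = -2.29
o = 98.62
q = -8.04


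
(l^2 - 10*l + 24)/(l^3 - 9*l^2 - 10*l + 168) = (l - 4)/(l^2 - 3*l - 28)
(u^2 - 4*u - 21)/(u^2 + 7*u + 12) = (u - 7)/(u + 4)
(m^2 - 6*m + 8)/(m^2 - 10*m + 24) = (m - 2)/(m - 6)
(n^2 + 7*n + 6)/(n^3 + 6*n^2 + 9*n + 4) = (n + 6)/(n^2 + 5*n + 4)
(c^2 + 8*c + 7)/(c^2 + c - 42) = (c + 1)/(c - 6)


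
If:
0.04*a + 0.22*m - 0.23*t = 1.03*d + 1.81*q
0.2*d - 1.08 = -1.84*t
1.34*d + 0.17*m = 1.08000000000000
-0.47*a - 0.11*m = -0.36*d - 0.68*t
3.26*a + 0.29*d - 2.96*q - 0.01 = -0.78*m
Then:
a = -0.96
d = -0.13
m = 7.38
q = 0.87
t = 0.60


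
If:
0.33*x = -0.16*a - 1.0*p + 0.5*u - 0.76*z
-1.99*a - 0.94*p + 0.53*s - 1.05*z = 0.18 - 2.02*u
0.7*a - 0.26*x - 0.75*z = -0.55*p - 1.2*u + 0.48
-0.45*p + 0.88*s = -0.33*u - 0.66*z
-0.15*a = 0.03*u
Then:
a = -0.119944474371054*z - 0.03307594197375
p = 0.279559454036142 - 0.174245271121069*z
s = 0.0809391477949732 - 1.06399858490536*z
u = 0.599722371855268*z + 0.16537970986875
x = -0.808189172884632*z - 0.580537722381718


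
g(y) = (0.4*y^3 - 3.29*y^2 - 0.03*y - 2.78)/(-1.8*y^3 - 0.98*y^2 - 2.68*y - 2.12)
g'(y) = (1.2*y^2 - 6.58*y - 0.03)/(-1.8*y^3 - 0.98*y^2 - 2.68*y - 2.12) + (5.4*y^2 + 1.96*y + 2.68)*(0.4*y^3 - 3.29*y^2 - 0.03*y - 2.78)/(-1.8*y^3 - 0.98*y^2 - 2.68*y - 2.12)^2 = (-4.44089209850063e-16*y^5 - 6.314*y^4 - 2.252*y^3 - 8.7682*y^2 + 8.5008*y - 7.3868)/(3.24*y^6 + 3.528*y^5 + 10.6084*y^4 + 12.8848*y^3 + 11.3376*y^2 + 11.3632*y + 4.4944)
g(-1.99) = -1.40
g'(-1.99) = -0.77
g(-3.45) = -0.84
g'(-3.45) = -0.20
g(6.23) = 0.07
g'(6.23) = -0.04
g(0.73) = 0.83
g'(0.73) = -0.30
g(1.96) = 0.50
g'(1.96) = -0.22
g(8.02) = 0.01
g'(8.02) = -0.03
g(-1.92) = -1.45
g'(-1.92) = -0.85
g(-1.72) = -1.66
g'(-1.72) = -1.20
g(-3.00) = -0.94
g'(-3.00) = -0.27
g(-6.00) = -0.56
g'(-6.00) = -0.06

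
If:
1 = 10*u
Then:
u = 1/10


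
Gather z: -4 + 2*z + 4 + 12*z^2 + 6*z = 12*z^2 + 8*z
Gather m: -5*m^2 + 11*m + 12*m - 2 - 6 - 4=-5*m^2 + 23*m - 12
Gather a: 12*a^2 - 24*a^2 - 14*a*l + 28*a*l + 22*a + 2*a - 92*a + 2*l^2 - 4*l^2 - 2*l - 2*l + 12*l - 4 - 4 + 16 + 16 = -12*a^2 + a*(14*l - 68) - 2*l^2 + 8*l + 24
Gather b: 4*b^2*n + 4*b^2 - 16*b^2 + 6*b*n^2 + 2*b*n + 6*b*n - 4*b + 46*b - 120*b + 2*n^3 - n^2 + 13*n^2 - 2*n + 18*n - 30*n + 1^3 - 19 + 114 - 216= b^2*(4*n - 12) + b*(6*n^2 + 8*n - 78) + 2*n^3 + 12*n^2 - 14*n - 120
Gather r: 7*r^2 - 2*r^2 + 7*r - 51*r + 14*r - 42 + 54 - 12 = 5*r^2 - 30*r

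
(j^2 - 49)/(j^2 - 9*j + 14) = (j + 7)/(j - 2)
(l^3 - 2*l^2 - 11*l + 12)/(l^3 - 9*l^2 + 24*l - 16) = (l + 3)/(l - 4)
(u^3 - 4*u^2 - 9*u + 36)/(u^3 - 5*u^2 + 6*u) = (u^2 - u - 12)/(u*(u - 2))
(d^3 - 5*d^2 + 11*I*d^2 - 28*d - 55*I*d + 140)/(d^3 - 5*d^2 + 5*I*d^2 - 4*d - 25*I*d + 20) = (d + 7*I)/(d + I)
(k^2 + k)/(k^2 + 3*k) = (k + 1)/(k + 3)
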